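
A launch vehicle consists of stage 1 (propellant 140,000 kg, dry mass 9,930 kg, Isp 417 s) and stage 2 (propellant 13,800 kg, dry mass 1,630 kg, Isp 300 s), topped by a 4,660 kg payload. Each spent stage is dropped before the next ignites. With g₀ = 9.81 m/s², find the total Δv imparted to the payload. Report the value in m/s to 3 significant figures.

Δv ≈ 10500 m/s

Ignition mass of stage 1 = 140,000+9,930 + 13,800+1,630 + 4,660 = 170,020 kg.
Stage 1: m₀ = 170,020 kg, m_f = 170,020 − 140,000 = 30,020 kg; Δv = 417×9.81×ln(5.664) = 4090.8×1.7341 ≈ 7094 m/s.
Stage 2: m₀ = 20,090 kg, m_f = 20,090 − 13,800 = 6,290 kg; Δv = 300×9.81×ln(3.194) = 2943.0×1.1613 ≈ 3418 m/s.
Total Δv = 7094 + 3418 = 10512 m/s.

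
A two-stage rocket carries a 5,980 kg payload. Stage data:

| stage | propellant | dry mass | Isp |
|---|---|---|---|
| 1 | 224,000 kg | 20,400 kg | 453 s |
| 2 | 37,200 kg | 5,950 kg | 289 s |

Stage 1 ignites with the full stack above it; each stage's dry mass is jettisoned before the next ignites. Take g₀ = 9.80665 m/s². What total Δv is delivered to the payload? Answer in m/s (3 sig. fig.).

Δv ≈ 10400 m/s

Ignition mass of stage 1 = 224,000+20,400 + 37,200+5,950 + 5,980 = 293,530 kg.
Stage 1: m₀ = 293,530 kg, m_f = 293,530 − 224,000 = 69,530 kg; Δv = 453×9.80665×ln(4.222) = 4442.4×1.4402 ≈ 6398 m/s.
Stage 2: m₀ = 49,130 kg, m_f = 49,130 − 37,200 = 11,930 kg; Δv = 289×9.80665×ln(4.118) = 2834.1×1.4154 ≈ 4011 m/s.
Total Δv = 6398 + 4011 = 10409 m/s.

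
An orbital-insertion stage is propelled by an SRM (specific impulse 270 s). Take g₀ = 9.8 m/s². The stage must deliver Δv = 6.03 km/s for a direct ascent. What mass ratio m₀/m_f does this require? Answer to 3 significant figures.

v_e = Isp · g₀ = 270 × 9.8 = 2646.0 m/s.
m₀/m_f = exp(Δv / v_e) = exp(6030 / 2646.0) = exp(2.2789) = 9.7660.

mass ratio ≈ 9.77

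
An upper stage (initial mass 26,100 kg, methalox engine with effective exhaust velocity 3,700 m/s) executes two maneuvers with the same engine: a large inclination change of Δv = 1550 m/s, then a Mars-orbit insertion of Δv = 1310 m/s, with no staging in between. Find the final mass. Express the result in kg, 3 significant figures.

After the first burn: m = 26100 × exp(−1550/3700.0) = 26100 × 0.65776 = 17,167.5 kg.
After the second burn: m = 17,167.5 × exp(−1310/3700.0) = 17,167.5 × 0.70184 = 12,048.8 kg.

final mass ≈ 12000 kg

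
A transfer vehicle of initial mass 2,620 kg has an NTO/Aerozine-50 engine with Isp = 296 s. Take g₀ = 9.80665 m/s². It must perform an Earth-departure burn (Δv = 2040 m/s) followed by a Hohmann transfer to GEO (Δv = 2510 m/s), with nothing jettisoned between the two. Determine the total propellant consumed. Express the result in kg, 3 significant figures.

v_e = Isp · g₀ = 296 × 9.80665 = 2902.8 m/s.
After the first burn: m = 2620 × exp(−2040/2902.8) = 2620 × 0.49521 = 1,297.45 kg.
After the second burn: m = 1,297.45 × exp(−2510/2902.8) = 1,297.45 × 0.42118 = 546.46 kg.
Total propellant = m₀ − m_final = 2620 − 546.46 = 2,073.54 kg.

total propellant consumed ≈ 2070 kg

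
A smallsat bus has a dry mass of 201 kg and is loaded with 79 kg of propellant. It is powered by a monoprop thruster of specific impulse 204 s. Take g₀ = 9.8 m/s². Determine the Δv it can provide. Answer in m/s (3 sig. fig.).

Δv ≈ 663 m/s

v_e = Isp · g₀ = 204 × 9.8 = 1999.2 m/s.
m₀ = m_dry + m_prop = 201 + 79 = 280 kg.
By the Tsiolkovsky rocket equation, Δv = v_e · ln(m₀/m_f) = 1999.2 × ln(1.393) = 1999.2 × 0.3315 ≈ 662.7 m/s.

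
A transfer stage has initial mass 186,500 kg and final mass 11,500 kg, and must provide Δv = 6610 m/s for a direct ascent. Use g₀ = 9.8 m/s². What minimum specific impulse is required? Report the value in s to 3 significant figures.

Isp ≈ 242 s

ln(m₀/m_f) = ln(186500/11500) = ln(16.22) = 2.7861.
Using Δv = v_e ln(m₀/m_f): v_e = Δv / ln(m₀/m_f) = 6610 / 2.7861 = 2372.5 m/s.
Isp = v_e / g₀ = 2372.5 / 9.8 = 242.1 s.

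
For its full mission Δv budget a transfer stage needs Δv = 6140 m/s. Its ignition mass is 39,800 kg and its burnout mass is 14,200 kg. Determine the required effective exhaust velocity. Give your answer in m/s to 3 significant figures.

v_e ≈ 5960 m/s

ln(m₀/m_f) = ln(39800/14200) = ln(2.803) = 1.0306.
v_e = Δv / ln(m₀/m_f) = 6140 / 1.0306 = 5957.6 m/s.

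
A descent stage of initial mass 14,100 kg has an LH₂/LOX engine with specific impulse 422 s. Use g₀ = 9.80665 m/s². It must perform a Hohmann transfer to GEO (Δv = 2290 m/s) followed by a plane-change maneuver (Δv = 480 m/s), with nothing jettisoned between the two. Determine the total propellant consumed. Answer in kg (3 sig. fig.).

v_e = Isp · g₀ = 422 × 9.80665 = 4138.4 m/s.
After the first burn: m = 14100 × exp(−2290/4138.4) = 14100 × 0.57502 = 8,107.78 kg.
After the second burn: m = 8,107.78 × exp(−480/4138.4) = 8,107.78 × 0.89049 = 7,219.9 kg.
Total propellant = m₀ − m_final = 14100 − 7,219.9 = 6,880.1 kg.

total propellant consumed ≈ 6880 kg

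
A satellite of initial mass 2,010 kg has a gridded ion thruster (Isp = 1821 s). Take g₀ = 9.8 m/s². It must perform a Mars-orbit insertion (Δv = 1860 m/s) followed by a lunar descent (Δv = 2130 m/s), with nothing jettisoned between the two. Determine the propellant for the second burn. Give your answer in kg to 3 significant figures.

v_e = Isp · g₀ = 1821 × 9.8 = 17845.8 m/s.
After the first burn: m = 2010 × exp(−1860/17845.8) = 2010 × 0.90102 = 1,811.05 kg.
After the second burn: m = 1,811.05 × exp(−2130/17845.8) = 1,811.05 × 0.88749 = 1,607.29 kg.
Second-burn propellant = 1,811.05 − 1,607.29 = 203.76 kg.

propellant for the second burn ≈ 204 kg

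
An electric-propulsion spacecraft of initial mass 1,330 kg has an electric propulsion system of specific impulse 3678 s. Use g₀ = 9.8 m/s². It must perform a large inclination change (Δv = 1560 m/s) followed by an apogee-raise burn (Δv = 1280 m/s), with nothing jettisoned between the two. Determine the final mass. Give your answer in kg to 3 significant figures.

final mass ≈ 1230 kg

v_e = Isp · g₀ = 3678 × 9.8 = 36044.4 m/s.
After the first burn: m = 1330 × exp(−1560/36044.4) = 1330 × 0.95764 = 1,273.66 kg.
After the second burn: m = 1,273.66 × exp(−1280/36044.4) = 1,273.66 × 0.96511 = 1,229.22 kg.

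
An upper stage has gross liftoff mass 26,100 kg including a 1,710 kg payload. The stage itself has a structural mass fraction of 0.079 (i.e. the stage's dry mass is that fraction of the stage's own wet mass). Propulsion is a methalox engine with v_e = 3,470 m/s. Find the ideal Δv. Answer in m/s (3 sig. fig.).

Δv ≈ 6840 m/s

Stage wet mass = m₀ − payload = 26,100 − 1,710 = 24,390 kg.
Stage dry mass = ε × stage wet mass = 0.079 × 24,390 = 1,926.81 kg.
Burnout mass m_f = stage dry + payload = 1,926.81 + 1,710 = 3,636.81 kg.
By the Tsiolkovsky rocket equation, Δv = v_e · ln(26,100/3,636.81) = 3470.0 × ln(7.177) = 3470.0 × 1.9708 ≈ 6839 m/s.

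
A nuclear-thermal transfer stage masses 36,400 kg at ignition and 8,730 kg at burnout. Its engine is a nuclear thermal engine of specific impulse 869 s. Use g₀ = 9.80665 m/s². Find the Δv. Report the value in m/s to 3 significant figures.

v_e = Isp · g₀ = 869 × 9.80665 = 8522.0 m/s.
Δv = v_e · ln(m₀/m_f) = 8522.0 × ln(4.17) = 8522.0 × 1.4278 ≈ 12167.7 m/s.

Δv ≈ 12200 m/s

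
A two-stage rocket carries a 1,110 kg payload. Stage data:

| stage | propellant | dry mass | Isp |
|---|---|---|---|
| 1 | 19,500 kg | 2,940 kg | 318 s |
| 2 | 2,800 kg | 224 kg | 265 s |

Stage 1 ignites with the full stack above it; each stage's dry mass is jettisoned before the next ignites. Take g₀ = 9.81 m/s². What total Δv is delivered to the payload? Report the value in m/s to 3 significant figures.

Ignition mass of stage 1 = 19,500+2,940 + 2,800+224 + 1,110 = 26,574 kg.
Stage 1: m₀ = 26,574 kg, m_f = 26,574 − 19,500 = 7,074 kg; Δv = 318×9.81×ln(3.757) = 3119.6×1.3235 ≈ 4129 m/s.
Stage 2: m₀ = 4,134 kg, m_f = 4,134 − 2,800 = 1,334 kg; Δv = 265×9.81×ln(3.099) = 2599.7×1.1311 ≈ 2940 m/s.
Total Δv = 4129 + 2940 = 7069 m/s.

Δv ≈ 7070 m/s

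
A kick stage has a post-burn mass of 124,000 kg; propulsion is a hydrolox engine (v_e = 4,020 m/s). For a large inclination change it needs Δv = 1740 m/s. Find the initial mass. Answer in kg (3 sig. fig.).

initial mass ≈ 191000 kg

From the ideal rocket equation, m₀/m_f = exp(Δv / v_e) = exp(1740 / 4020.0) = exp(0.4328) = 1.5416.
m₀ = m_f × 1.5416 = 124,000 × 1.5416 = 191,158 kg.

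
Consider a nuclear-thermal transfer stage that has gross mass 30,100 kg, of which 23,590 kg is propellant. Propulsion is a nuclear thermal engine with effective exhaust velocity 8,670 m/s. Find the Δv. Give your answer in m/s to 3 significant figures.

Δv ≈ 13300 m/s

m_f = m₀ − m_prop = 30,100 − 23,590 = 6,510 kg.
Using Δv = v_e ln(m₀/m_f): Δv = v_e · ln(m₀/m_f) = 8670.0 × ln(4.624) = 8670.0 × 1.5312 ≈ 13275.4 m/s.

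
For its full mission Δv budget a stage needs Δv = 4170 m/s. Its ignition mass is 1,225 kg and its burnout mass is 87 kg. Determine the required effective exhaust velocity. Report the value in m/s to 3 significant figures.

ln(m₀/m_f) = ln(1225/87) = ln(14.08) = 2.6448.
v_e = Δv / ln(m₀/m_f) = 4170 / 2.6448 = 1576.7 m/s.

v_e ≈ 1580 m/s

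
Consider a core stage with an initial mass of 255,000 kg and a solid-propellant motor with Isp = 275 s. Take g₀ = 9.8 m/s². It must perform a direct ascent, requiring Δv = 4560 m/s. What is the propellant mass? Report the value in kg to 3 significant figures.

v_e = Isp · g₀ = 275 × 9.8 = 2695.0 m/s.
By the Tsiolkovsky rocket equation, m₀/m_f = exp(Δv / v_e) = exp(4560 / 2695.0) = exp(1.6920) = 5.4305.
m_f = 255,000 / 5.4305 = 46,957 kg, so propellant = m₀ − m_f = 255,000 − 46,957 = 208,043 kg.

propellant mass ≈ 208000 kg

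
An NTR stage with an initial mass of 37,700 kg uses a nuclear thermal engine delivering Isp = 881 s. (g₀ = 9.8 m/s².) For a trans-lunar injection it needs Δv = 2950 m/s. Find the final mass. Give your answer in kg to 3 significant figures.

final mass ≈ 26800 kg

v_e = Isp · g₀ = 881 × 9.8 = 8633.8 m/s.
Using Δv = v_e ln(m₀/m_f): m₀/m_f = exp(Δv / v_e) = exp(2950 / 8633.8) = exp(0.3417) = 1.4073.
m_f = m₀ / 1.4073 = 37,700 / 1.4073 = 26,788.9 kg.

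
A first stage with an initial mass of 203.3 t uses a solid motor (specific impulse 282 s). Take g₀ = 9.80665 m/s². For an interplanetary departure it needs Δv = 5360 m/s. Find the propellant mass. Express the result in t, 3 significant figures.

propellant mass ≈ 174 t

v_e = Isp · g₀ = 282 × 9.80665 = 2765.5 m/s.
m₀/m_f = exp(Δv / v_e) = exp(5360 / 2765.5) = exp(1.9382) = 6.9461.
m_f = 203.3 / 6.9461 = 29.2682 t, so propellant = m₀ − m_f = 203.3 − 29.2682 = 174.0318 t.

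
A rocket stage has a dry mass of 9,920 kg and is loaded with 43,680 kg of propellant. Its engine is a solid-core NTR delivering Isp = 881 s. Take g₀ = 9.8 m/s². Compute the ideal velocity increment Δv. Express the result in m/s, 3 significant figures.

v_e = Isp · g₀ = 881 × 9.8 = 8633.8 m/s.
m₀ = m_dry + m_prop = 9,920 + 43,680 = 53,600 kg.
Using Δv = v_e ln(m₀/m_f): Δv = v_e · ln(m₀/m_f) = 8633.8 × ln(5.403) = 8633.8 × 1.6870 ≈ 14565.2 m/s.

Δv ≈ 14600 m/s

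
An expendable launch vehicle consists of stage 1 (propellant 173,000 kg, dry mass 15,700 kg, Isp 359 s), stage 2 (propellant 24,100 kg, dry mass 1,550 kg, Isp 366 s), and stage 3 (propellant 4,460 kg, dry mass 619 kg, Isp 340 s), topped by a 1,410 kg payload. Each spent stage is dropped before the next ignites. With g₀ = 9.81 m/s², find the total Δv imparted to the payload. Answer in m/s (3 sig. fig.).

Δv ≈ 14200 m/s

Ignition mass of stage 1 = 173,000+15,700 + 24,100+1,550 + 4,460+619 + 1,410 = 220,839 kg.
Stage 1: m₀ = 220,839 kg, m_f = 220,839 − 173,000 = 47,839 kg; Δv = 359×9.81×ln(4.616) = 3521.8×1.5296 ≈ 5387 m/s.
Stage 2: m₀ = 32,139 kg, m_f = 32,139 − 24,100 = 8,039 kg; Δv = 366×9.81×ln(3.998) = 3590.5×1.3858 ≈ 4976 m/s.
Stage 3: m₀ = 6,489 kg, m_f = 6,489 − 4,460 = 2,029 kg; Δv = 340×9.81×ln(3.198) = 3335.4×1.1626 ≈ 3878 m/s.
Total Δv = 5387 + 4976 + 3878 = 14241 m/s.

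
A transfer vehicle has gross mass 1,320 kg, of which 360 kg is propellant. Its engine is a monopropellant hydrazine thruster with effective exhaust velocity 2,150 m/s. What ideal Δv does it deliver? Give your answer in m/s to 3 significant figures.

m_f = m₀ − m_prop = 1,320 − 360 = 960 kg.
Δv = v_e · ln(m₀/m_f) = 2150.0 × ln(1.375) = 2150.0 × 0.3185 ≈ 684.7 m/s.

Δv ≈ 685 m/s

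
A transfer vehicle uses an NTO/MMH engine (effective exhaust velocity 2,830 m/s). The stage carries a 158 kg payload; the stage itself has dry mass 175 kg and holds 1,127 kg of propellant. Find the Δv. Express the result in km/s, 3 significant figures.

Δv ≈ 4.18 km/s

m₀ = payload + dry + propellant = 158 + 175 + 1,127 = 1,460 kg.
m_f = payload + dry = 158 + 175 = 333 kg.
Δv = v_e · ln(m₀/m_f) = 2830.0 × ln(4.384) = 2830.0 × 1.4780 ≈ 4182.9 m/s.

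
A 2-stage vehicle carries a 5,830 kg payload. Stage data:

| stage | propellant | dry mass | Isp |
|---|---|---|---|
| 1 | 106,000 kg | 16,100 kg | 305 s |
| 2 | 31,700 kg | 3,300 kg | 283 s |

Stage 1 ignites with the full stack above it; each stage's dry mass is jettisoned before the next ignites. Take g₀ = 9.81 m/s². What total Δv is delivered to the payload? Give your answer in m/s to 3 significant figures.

Ignition mass of stage 1 = 106,000+16,100 + 31,700+3,300 + 5,830 = 162,930 kg.
Stage 1: m₀ = 162,930 kg, m_f = 162,930 − 106,000 = 56,930 kg; Δv = 305×9.81×ln(2.862) = 2992.1×1.0515 ≈ 3146 m/s.
Stage 2: m₀ = 40,830 kg, m_f = 40,830 − 31,700 = 9,130 kg; Δv = 283×9.81×ln(4.472) = 2776.2×1.4979 ≈ 4158 m/s.
Total Δv = 3146 + 4158 = 7304 m/s.

Δv ≈ 7300 m/s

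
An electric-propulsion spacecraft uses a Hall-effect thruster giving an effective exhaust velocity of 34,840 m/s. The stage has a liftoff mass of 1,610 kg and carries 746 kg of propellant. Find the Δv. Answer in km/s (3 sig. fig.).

m_f = m₀ − m_prop = 1,610 − 746 = 864 kg.
Using Δv = v_e ln(m₀/m_f): Δv = v_e · ln(m₀/m_f) = 34840.0 × ln(1.863) = 34840.0 × 0.6224 ≈ 21685.0 m/s.

Δv ≈ 21.7 km/s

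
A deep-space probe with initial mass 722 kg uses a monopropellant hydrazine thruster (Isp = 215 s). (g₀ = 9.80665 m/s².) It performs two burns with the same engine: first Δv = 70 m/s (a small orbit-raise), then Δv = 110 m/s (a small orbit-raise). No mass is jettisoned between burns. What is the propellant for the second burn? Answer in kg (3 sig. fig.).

v_e = Isp · g₀ = 215 × 9.80665 = 2108.4 m/s.
After the first burn: m = 722 × exp(−70/2108.4) = 722 × 0.96735 = 698.427 kg.
After the second burn: m = 698.427 × exp(−110/2108.4) = 698.427 × 0.94917 = 662.926 kg.
Second-burn propellant = 698.427 − 662.926 = 35.501 kg.

propellant for the second burn ≈ 35.5 kg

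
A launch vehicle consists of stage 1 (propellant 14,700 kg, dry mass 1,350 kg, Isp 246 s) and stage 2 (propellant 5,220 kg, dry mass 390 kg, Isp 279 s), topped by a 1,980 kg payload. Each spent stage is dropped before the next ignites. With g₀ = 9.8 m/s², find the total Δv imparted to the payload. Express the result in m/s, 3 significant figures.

Ignition mass of stage 1 = 14,700+1,350 + 5,220+390 + 1,980 = 23,640 kg.
Stage 1: m₀ = 23,640 kg, m_f = 23,640 − 14,700 = 8,940 kg; Δv = 246×9.8×ln(2.644) = 2410.8×0.9724 ≈ 2344 m/s.
Stage 2: m₀ = 7,590 kg, m_f = 7,590 − 5,220 = 2,370 kg; Δv = 279×9.8×ln(3.203) = 2734.2×1.1639 ≈ 3182 m/s.
Total Δv = 2344 + 3182 = 5526 m/s.

Δv ≈ 5530 m/s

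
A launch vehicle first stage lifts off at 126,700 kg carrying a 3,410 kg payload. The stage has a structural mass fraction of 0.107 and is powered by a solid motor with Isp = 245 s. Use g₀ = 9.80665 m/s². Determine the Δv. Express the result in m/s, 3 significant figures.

Δv ≈ 4880 m/s

Stage wet mass = m₀ − payload = 126,700 − 3,410 = 123,290 kg.
Stage dry mass = ε × stage wet mass = 0.107 × 123,290 = 13,192 kg.
Burnout mass m_f = stage dry + payload = 13,192 + 3,410 = 16,602 kg.
v_e = Isp · g₀ = 245 × 9.80665 = 2402.6 m/s.
Δv = v_e · ln(126,700/16,602) = 2402.6 × ln(7.632) = 2402.6 × 2.0323 ≈ 4883 m/s.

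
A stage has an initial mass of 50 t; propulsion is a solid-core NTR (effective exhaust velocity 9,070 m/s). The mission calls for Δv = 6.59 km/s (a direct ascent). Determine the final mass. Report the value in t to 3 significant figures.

final mass ≈ 24.2 t

From the ideal rocket equation, m₀/m_f = exp(Δv / v_e) = exp(6590 / 9070.0) = exp(0.7266) = 2.0680.
m_f = m₀ / 2.0680 = 50 / 2.0680 = 24.1779 t.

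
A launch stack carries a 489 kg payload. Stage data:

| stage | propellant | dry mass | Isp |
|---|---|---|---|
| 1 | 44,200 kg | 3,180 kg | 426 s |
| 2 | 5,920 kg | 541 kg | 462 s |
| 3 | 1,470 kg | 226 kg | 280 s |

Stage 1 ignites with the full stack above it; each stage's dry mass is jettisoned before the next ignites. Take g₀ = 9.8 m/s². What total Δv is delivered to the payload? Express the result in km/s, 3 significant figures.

Ignition mass of stage 1 = 44,200+3,180 + 5,920+541 + 1,470+226 + 489 = 56,026 kg.
Stage 1: m₀ = 56,026 kg, m_f = 56,026 − 44,200 = 11,826 kg; Δv = 426×9.8×ln(4.738) = 4174.8×1.5555 ≈ 6494 m/s.
Stage 2: m₀ = 8,646 kg, m_f = 8,646 − 5,920 = 2,726 kg; Δv = 462×9.8×ln(3.172) = 4527.6×1.1543 ≈ 5226 m/s.
Stage 3: m₀ = 2,185 kg, m_f = 2,185 − 1,470 = 715 kg; Δv = 280×9.8×ln(3.056) = 2744.0×1.1171 ≈ 3065 m/s.
Total Δv = 6494 + 5226 + 3065 = 14785 m/s.

Δv ≈ 14.8 km/s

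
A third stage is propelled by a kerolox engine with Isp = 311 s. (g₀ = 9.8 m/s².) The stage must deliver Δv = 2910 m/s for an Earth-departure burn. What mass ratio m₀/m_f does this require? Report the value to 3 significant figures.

v_e = Isp · g₀ = 311 × 9.8 = 3047.8 m/s.
By the Tsiolkovsky rocket equation, m₀/m_f = exp(Δv / v_e) = exp(2910 / 3047.8) = exp(0.9548) = 2.5981.

mass ratio ≈ 2.60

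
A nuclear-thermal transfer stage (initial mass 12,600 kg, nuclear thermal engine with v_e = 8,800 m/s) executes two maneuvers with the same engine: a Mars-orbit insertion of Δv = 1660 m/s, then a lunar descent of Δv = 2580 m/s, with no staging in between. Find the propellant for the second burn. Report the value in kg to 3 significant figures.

propellant for the second burn ≈ 2650 kg

After the first burn: m = 12600 × exp(−1660/8800.0) = 12600 × 0.82809 = 10,433.9 kg.
After the second burn: m = 10,433.9 × exp(−2580/8800.0) = 10,433.9 × 0.74589 = 7,782.54 kg.
Second-burn propellant = 10,433.9 − 7,782.54 = 2,651.36 kg.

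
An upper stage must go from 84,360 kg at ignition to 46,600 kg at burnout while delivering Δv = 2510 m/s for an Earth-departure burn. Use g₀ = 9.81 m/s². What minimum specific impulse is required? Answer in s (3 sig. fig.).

ln(m₀/m_f) = ln(84360/46600) = ln(1.81) = 0.5935.
From the ideal rocket equation, v_e = Δv / ln(m₀/m_f) = 2510 / 0.5935 = 4229.2 m/s.
Isp = v_e / g₀ = 4229.2 / 9.81 = 431.1 s.

Isp ≈ 431 s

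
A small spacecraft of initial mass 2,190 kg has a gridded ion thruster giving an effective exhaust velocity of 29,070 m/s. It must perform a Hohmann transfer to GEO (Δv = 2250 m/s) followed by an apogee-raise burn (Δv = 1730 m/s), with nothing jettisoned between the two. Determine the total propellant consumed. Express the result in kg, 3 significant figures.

After the first burn: m = 2190 × exp(−2250/29070.0) = 2190 × 0.92552 = 2,026.89 kg.
After the second burn: m = 2,026.89 × exp(−1730/29070.0) = 2,026.89 × 0.94222 = 1,909.78 kg.
Total propellant = m₀ − m_final = 2190 − 1,909.78 = 280.22 kg.

total propellant consumed ≈ 280 kg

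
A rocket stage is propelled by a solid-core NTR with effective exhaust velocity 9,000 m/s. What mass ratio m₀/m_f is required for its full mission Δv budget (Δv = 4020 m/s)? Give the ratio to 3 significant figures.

mass ratio ≈ 1.56

m₀/m_f = exp(Δv / v_e) = exp(4020 / 9000.0) = exp(0.4467) = 1.5631.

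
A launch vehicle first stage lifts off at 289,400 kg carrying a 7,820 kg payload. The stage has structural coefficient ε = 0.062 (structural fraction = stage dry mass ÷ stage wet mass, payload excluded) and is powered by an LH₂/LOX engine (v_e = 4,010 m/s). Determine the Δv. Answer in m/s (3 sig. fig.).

Stage wet mass = m₀ − payload = 289,400 − 7,820 = 281,580 kg.
Stage dry mass = ε × stage wet mass = 0.062 × 281,580 = 17,458 kg.
Burnout mass m_f = stage dry + payload = 17,458 + 7,820 = 25,278 kg.
Using Δv = v_e ln(m₀/m_f): Δv = v_e · ln(289,400/25,278) = 4010.0 × ln(11.45) = 4010.0 × 2.4379 ≈ 9776 m/s.

Δv ≈ 9780 m/s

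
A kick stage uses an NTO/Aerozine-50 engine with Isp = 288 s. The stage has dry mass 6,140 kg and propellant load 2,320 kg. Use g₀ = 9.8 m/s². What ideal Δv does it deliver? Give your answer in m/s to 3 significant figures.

v_e = Isp · g₀ = 288 × 9.8 = 2822.4 m/s.
m₀ = m_dry + m_prop = 6,140 + 2,320 = 8,460 kg.
From the ideal rocket equation, Δv = v_e · ln(m₀/m_f) = 2822.4 × ln(1.378) = 2822.4 × 0.3205 ≈ 904.6 m/s.

Δv ≈ 905 m/s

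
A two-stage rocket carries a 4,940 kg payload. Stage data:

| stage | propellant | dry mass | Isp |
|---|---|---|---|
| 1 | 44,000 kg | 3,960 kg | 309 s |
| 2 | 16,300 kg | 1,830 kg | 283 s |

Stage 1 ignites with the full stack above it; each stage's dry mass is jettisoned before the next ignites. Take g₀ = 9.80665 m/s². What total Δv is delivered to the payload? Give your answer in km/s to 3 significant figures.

Ignition mass of stage 1 = 44,000+3,960 + 16,300+1,830 + 4,940 = 71,030 kg.
Stage 1: m₀ = 71,030 kg, m_f = 71,030 − 44,000 = 27,030 kg; Δv = 309×9.80665×ln(2.628) = 3030.3×0.9662 ≈ 2928 m/s.
Stage 2: m₀ = 23,070 kg, m_f = 23,070 − 16,300 = 6,770 kg; Δv = 283×9.80665×ln(3.408) = 2775.3×1.2260 ≈ 3403 m/s.
Total Δv = 2928 + 3403 = 6331 m/s.

Δv ≈ 6.33 km/s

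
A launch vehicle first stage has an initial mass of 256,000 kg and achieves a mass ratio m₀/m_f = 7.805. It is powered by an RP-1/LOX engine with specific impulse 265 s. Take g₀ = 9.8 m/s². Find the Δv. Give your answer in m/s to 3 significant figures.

Δv ≈ 5340 m/s

v_e = Isp · g₀ = 265 × 9.8 = 2597.0 m/s.
By the Tsiolkovsky rocket equation, Δv = v_e · ln(7.805) = 2597.0 × 2.0548 ≈ 5336.2 m/s.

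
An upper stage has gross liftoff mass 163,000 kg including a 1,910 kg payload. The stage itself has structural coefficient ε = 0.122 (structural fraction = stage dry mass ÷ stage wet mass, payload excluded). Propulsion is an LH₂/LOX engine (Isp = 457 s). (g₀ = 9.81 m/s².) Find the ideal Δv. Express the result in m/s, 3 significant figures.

Δv ≈ 9070 m/s

Stage wet mass = m₀ − payload = 163,000 − 1,910 = 161,090 kg.
Stage dry mass = ε × stage wet mass = 0.122 × 161,090 = 19,653 kg.
Burnout mass m_f = stage dry + payload = 19,653 + 1,910 = 21,563 kg.
v_e = Isp · g₀ = 457 × 9.81 = 4483.2 m/s.
Using Δv = v_e ln(m₀/m_f): Δv = v_e · ln(163,000/21,563) = 4483.2 × ln(7.559) = 4483.2 × 2.0228 ≈ 9068 m/s.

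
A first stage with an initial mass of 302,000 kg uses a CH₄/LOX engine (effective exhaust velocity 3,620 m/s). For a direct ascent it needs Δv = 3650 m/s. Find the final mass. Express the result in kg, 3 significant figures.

final mass ≈ 110000 kg

Using Δv = v_e ln(m₀/m_f): m₀/m_f = exp(Δv / v_e) = exp(3650 / 3620.0) = exp(1.0083) = 2.7409.
m_f = m₀ / 2.7409 = 302,000 / 2.7409 = 110,183 kg.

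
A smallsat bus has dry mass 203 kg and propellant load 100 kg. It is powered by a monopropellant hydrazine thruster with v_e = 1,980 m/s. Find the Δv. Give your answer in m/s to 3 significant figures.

Δv ≈ 793 m/s

m₀ = m_dry + m_prop = 203 + 100 = 303 kg.
From the ideal rocket equation, Δv = v_e · ln(m₀/m_f) = 1980.0 × ln(1.493) = 1980.0 × 0.4005 ≈ 793.0 m/s.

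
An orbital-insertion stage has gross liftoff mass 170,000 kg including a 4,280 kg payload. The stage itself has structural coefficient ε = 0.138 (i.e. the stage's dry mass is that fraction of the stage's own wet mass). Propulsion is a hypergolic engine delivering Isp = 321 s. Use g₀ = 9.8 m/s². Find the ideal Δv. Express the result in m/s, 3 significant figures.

Stage wet mass = m₀ − payload = 170,000 − 4,280 = 165,720 kg.
Stage dry mass = ε × stage wet mass = 0.138 × 165,720 = 22,869.4 kg.
Burnout mass m_f = stage dry + payload = 22,869.4 + 4,280 = 27,149.4 kg.
v_e = Isp · g₀ = 321 × 9.8 = 3145.8 m/s.
Δv = v_e · ln(170,000/27,149.4) = 3145.8 × ln(6.262) = 3145.8 × 1.8344 ≈ 5771 m/s.

Δv ≈ 5770 m/s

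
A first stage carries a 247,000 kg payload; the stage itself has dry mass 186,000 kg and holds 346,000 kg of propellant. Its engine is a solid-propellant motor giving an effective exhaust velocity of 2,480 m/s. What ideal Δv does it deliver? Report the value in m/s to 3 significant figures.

m₀ = payload + dry + propellant = 247,000 + 186,000 + 346,000 = 779,000 kg.
m_f = payload + dry = 247,000 + 186,000 = 433,000 kg.
By the Tsiolkovsky rocket equation, Δv = v_e · ln(m₀/m_f) = 2480.0 × ln(1.799) = 2480.0 × 0.5873 ≈ 1456.4 m/s.

Δv ≈ 1460 m/s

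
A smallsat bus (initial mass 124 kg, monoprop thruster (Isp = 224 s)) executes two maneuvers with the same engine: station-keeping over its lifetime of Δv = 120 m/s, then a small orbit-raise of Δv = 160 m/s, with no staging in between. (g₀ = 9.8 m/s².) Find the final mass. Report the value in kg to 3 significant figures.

final mass ≈ 109 kg

v_e = Isp · g₀ = 224 × 9.8 = 2195.2 m/s.
After the first burn: m = 124 × exp(−120/2195.2) = 124 × 0.94680 = 117.403 kg.
After the second burn: m = 117.403 × exp(−160/2195.2) = 117.403 × 0.92971 = 109.151 kg.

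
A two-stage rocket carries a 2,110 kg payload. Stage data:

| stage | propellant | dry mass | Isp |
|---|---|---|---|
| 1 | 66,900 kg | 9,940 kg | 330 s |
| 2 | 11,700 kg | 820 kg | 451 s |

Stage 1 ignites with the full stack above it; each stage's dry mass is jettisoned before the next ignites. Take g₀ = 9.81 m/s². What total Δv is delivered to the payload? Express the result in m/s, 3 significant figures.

Δv ≈ 11400 m/s

Ignition mass of stage 1 = 66,900+9,940 + 11,700+820 + 2,110 = 91,470 kg.
Stage 1: m₀ = 91,470 kg, m_f = 91,470 − 66,900 = 24,570 kg; Δv = 330×9.81×ln(3.723) = 3237.3×1.3145 ≈ 4255 m/s.
Stage 2: m₀ = 14,630 kg, m_f = 14,630 − 11,700 = 2,930 kg; Δv = 451×9.81×ln(4.993) = 4424.3×1.6081 ≈ 7115 m/s.
Total Δv = 4255 + 7115 = 11370 m/s.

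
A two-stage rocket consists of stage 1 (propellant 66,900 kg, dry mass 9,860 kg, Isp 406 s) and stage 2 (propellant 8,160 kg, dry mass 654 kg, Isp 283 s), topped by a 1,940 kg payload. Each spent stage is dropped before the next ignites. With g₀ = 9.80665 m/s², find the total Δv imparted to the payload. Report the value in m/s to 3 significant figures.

Δv ≈ 9700 m/s

Ignition mass of stage 1 = 66,900+9,860 + 8,160+654 + 1,940 = 87,514 kg.
Stage 1: m₀ = 87,514 kg, m_f = 87,514 − 66,900 = 20,614 kg; Δv = 406×9.80665×ln(4.245) = 3981.5×1.4458 ≈ 5757 m/s.
Stage 2: m₀ = 10,754 kg, m_f = 10,754 − 8,160 = 2,594 kg; Δv = 283×9.80665×ln(4.146) = 2775.3×1.4221 ≈ 3947 m/s.
Total Δv = 5757 + 3947 = 9704 m/s.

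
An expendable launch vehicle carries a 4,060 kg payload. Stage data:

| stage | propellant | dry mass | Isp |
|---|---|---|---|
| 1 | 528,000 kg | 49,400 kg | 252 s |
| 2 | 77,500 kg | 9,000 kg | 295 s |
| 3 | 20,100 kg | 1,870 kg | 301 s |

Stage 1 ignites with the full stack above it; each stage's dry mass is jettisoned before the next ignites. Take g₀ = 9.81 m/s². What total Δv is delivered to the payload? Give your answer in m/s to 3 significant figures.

Δv ≈ 11300 m/s

Ignition mass of stage 1 = 528,000+49,400 + 77,500+9,000 + 20,100+1,870 + 4,060 = 689,930 kg.
Stage 1: m₀ = 689,930 kg, m_f = 689,930 − 528,000 = 161,930 kg; Δv = 252×9.81×ln(4.261) = 2472.1×1.4494 ≈ 3583 m/s.
Stage 2: m₀ = 112,530 kg, m_f = 112,530 − 77,500 = 35,030 kg; Δv = 295×9.81×ln(3.212) = 2894.0×1.1670 ≈ 3377 m/s.
Stage 3: m₀ = 26,030 kg, m_f = 26,030 − 20,100 = 5,930 kg; Δv = 301×9.81×ln(4.39) = 2952.8×1.4792 ≈ 4368 m/s.
Total Δv = 3583 + 3377 + 4368 = 11328 m/s.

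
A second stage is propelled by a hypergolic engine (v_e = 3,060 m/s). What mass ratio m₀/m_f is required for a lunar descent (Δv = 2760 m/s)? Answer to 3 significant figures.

m₀/m_f = exp(Δv / v_e) = exp(2760 / 3060.0) = exp(0.9020) = 2.4644.

mass ratio ≈ 2.46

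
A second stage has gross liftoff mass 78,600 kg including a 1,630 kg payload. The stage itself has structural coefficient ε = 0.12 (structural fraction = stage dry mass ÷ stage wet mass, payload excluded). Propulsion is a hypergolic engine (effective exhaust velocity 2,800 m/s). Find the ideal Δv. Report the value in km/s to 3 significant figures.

Δv ≈ 5.54 km/s

Stage wet mass = m₀ − payload = 78,600 − 1,630 = 76,970 kg.
Stage dry mass = ε × stage wet mass = 0.12 × 76,970 = 9,236.4 kg.
Burnout mass m_f = stage dry + payload = 9,236.4 + 1,630 = 10,866.4 kg.
Using Δv = v_e ln(m₀/m_f): Δv = v_e · ln(78,600/10,866.4) = 2800.0 × ln(7.233) = 2800.0 × 1.9787 ≈ 5540 m/s.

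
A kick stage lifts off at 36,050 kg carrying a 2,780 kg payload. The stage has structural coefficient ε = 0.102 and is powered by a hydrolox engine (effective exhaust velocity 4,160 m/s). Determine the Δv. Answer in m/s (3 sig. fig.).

Δv ≈ 7340 m/s

Stage wet mass = m₀ − payload = 36,050 − 2,780 = 33,270 kg.
Stage dry mass = ε × stage wet mass = 0.102 × 33,270 = 3,393.54 kg.
Burnout mass m_f = stage dry + payload = 3,393.54 + 2,780 = 6,173.54 kg.
Rocket equation: Δv = v_e · ln(36,050/6,173.54) = 4160.0 × ln(5.839) = 4160.0 × 1.7646 ≈ 7341 m/s.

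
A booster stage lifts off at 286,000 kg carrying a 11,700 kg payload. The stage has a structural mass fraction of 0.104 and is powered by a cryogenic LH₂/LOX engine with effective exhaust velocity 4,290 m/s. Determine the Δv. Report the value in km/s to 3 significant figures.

Stage wet mass = m₀ − payload = 286,000 − 11,700 = 274,300 kg.
Stage dry mass = ε × stage wet mass = 0.104 × 274,300 = 28,527.2 kg.
Burnout mass m_f = stage dry + payload = 28,527.2 + 11,700 = 40,227.2 kg.
Δv = v_e · ln(286,000/40,227.2) = 4290.0 × ln(7.11) = 4290.0 × 1.9614 ≈ 8415 m/s.

Δv ≈ 8.41 km/s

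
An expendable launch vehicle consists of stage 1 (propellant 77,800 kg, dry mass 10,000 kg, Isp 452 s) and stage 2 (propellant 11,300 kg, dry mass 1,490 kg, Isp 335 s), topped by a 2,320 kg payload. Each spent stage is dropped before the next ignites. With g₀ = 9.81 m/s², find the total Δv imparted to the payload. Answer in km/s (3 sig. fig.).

Ignition mass of stage 1 = 77,800+10,000 + 11,300+1,490 + 2,320 = 102,910 kg.
Stage 1: m₀ = 102,910 kg, m_f = 102,910 − 77,800 = 25,110 kg; Δv = 452×9.81×ln(4.098) = 4434.1×1.4106 ≈ 6255 m/s.
Stage 2: m₀ = 15,110 kg, m_f = 15,110 − 11,300 = 3,810 kg; Δv = 335×9.81×ln(3.966) = 3286.4×1.3777 ≈ 4528 m/s.
Total Δv = 6255 + 4528 = 10783 m/s.

Δv ≈ 10.8 km/s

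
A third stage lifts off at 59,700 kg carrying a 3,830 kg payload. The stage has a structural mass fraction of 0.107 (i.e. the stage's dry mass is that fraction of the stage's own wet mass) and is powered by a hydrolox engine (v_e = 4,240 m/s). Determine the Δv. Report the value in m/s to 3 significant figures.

Δv ≈ 7660 m/s

Stage wet mass = m₀ − payload = 59,700 − 3,830 = 55,870 kg.
Stage dry mass = ε × stage wet mass = 0.107 × 55,870 = 5,978.09 kg.
Burnout mass m_f = stage dry + payload = 5,978.09 + 3,830 = 9,808.09 kg.
Δv = v_e · ln(59,700/9,808.09) = 4240.0 × ln(6.087) = 4240.0 × 1.8061 ≈ 7658 m/s.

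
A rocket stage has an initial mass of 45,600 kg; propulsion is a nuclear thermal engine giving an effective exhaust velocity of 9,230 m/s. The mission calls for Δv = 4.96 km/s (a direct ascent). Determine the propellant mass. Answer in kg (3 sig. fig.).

propellant mass ≈ 19000 kg

Using Δv = v_e ln(m₀/m_f): m₀/m_f = exp(Δv / v_e) = exp(4960 / 9230.0) = exp(0.5374) = 1.7115.
m_f = 45,600 / 1.7115 = 26,643.3 kg, so propellant = m₀ − m_f = 45,600 − 26,643.3 = 18,956.7 kg.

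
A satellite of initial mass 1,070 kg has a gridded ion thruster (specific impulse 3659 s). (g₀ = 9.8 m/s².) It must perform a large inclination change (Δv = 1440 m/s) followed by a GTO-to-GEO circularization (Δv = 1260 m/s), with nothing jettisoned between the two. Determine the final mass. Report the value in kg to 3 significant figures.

v_e = Isp · g₀ = 3659 × 9.8 = 35858.2 m/s.
After the first burn: m = 1070 × exp(−1440/35858.2) = 1070 × 0.96064 = 1,027.88 kg.
After the second burn: m = 1,027.88 × exp(−1260/35858.2) = 1,027.88 × 0.96547 = 992.387 kg.

final mass ≈ 992 kg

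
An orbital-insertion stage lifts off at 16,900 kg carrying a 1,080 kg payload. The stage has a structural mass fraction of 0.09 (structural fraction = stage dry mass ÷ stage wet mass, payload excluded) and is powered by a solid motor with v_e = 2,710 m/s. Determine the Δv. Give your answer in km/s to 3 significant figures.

Δv ≈ 5.17 km/s

Stage wet mass = m₀ − payload = 16,900 − 1,080 = 15,820 kg.
Stage dry mass = ε × stage wet mass = 0.09 × 15,820 = 1,423.8 kg.
Burnout mass m_f = stage dry + payload = 1,423.8 + 1,080 = 2,503.8 kg.
By the Tsiolkovsky rocket equation, Δv = v_e · ln(16,900/2,503.8) = 2710.0 × ln(6.75) = 2710.0 × 1.9095 ≈ 5175 m/s.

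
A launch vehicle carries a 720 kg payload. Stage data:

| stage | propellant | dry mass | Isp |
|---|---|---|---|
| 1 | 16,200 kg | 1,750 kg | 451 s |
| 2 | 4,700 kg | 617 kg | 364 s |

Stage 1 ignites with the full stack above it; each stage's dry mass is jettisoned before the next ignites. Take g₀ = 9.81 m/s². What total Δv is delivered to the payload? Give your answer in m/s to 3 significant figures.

Δv ≈ 10400 m/s

Ignition mass of stage 1 = 16,200+1,750 + 4,700+617 + 720 = 23,987 kg.
Stage 1: m₀ = 23,987 kg, m_f = 23,987 − 16,200 = 7,787 kg; Δv = 451×9.81×ln(3.08) = 4424.3×1.1251 ≈ 4978 m/s.
Stage 2: m₀ = 6,037 kg, m_f = 6,037 − 4,700 = 1,337 kg; Δv = 364×9.81×ln(4.515) = 3570.8×1.5075 ≈ 5383 m/s.
Total Δv = 4978 + 5383 = 10361 m/s.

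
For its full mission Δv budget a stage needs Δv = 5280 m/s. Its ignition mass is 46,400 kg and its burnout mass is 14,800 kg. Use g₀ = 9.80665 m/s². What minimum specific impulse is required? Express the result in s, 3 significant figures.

Isp ≈ 471 s

ln(m₀/m_f) = ln(46400/14800) = ln(3.135) = 1.1427.
Rocket equation: v_e = Δv / ln(m₀/m_f) = 5280 / 1.1427 = 4620.7 m/s.
Isp = v_e / g₀ = 4620.7 / 9.80665 = 471.2 s.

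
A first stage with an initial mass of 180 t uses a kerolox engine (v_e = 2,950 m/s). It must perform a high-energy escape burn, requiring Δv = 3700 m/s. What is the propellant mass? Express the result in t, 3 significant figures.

propellant mass ≈ 129 t

By the Tsiolkovsky rocket equation, m₀/m_f = exp(Δv / v_e) = exp(3700 / 2950.0) = exp(1.2542) = 3.5052.
m_f = 180 / 3.5052 = 51.3523 t, so propellant = m₀ − m_f = 180 − 51.3523 = 128.6477 t.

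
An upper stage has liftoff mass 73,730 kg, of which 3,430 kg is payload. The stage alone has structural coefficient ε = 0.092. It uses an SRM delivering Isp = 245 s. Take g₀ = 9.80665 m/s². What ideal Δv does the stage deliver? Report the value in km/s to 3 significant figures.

Δv ≈ 4.82 km/s

Stage wet mass = m₀ − payload = 73,730 − 3,430 = 70,300 kg.
Stage dry mass = ε × stage wet mass = 0.092 × 70,300 = 6,467.6 kg.
Burnout mass m_f = stage dry + payload = 6,467.6 + 3,430 = 9,897.6 kg.
v_e = Isp · g₀ = 245 × 9.80665 = 2402.6 m/s.
By the Tsiolkovsky rocket equation, Δv = v_e · ln(73,730/9,897.6) = 2402.6 × ln(7.449) = 2402.6 × 2.0081 ≈ 4825 m/s.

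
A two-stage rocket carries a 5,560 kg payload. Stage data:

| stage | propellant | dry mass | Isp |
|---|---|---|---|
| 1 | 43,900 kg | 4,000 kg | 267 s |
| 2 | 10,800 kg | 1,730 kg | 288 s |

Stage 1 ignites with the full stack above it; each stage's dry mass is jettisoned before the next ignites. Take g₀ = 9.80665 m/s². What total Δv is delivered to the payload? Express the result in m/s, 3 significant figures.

Ignition mass of stage 1 = 43,900+4,000 + 10,800+1,730 + 5,560 = 65,990 kg.
Stage 1: m₀ = 65,990 kg, m_f = 65,990 − 43,900 = 22,090 kg; Δv = 267×9.80665×ln(2.987) = 2618.4×1.0944 ≈ 2865 m/s.
Stage 2: m₀ = 18,090 kg, m_f = 18,090 − 10,800 = 7,290 kg; Δv = 288×9.80665×ln(2.481) = 2824.3×0.9089 ≈ 2567 m/s.
Total Δv = 2865 + 2567 = 5432 m/s.

Δv ≈ 5430 m/s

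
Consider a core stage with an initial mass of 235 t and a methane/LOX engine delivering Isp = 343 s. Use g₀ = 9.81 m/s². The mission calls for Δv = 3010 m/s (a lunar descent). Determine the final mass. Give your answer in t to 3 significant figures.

final mass ≈ 96.1 t

v_e = Isp · g₀ = 343 × 9.81 = 3364.8 m/s.
By the Tsiolkovsky rocket equation, m₀/m_f = exp(Δv / v_e) = exp(3010 / 3364.8) = exp(0.8945) = 2.4462.
m_f = m₀ / 2.4462 = 235 / 2.4462 = 96.0674 t.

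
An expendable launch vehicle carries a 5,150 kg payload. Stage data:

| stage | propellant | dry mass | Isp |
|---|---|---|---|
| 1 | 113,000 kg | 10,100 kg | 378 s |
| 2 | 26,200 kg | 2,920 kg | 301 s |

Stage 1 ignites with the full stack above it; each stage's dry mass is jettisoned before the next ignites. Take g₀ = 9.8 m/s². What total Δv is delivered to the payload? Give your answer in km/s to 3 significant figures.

Δv ≈ 8.96 km/s

Ignition mass of stage 1 = 113,000+10,100 + 26,200+2,920 + 5,150 = 157,370 kg.
Stage 1: m₀ = 157,370 kg, m_f = 157,370 − 113,000 = 44,370 kg; Δv = 378×9.8×ln(3.547) = 3704.4×1.2660 ≈ 4690 m/s.
Stage 2: m₀ = 34,270 kg, m_f = 34,270 − 26,200 = 8,070 kg; Δv = 301×9.8×ln(4.247) = 2949.8×1.4461 ≈ 4266 m/s.
Total Δv = 4690 + 4266 = 8956 m/s.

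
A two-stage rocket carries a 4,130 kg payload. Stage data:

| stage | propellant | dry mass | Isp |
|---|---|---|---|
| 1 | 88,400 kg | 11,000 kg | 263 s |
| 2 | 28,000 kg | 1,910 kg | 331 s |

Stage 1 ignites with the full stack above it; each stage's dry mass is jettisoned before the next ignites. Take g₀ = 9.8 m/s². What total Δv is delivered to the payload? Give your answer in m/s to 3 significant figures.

Ignition mass of stage 1 = 88,400+11,000 + 28,000+1,910 + 4,130 = 133,440 kg.
Stage 1: m₀ = 133,440 kg, m_f = 133,440 − 88,400 = 45,040 kg; Δv = 263×9.8×ln(2.963) = 2577.4×1.0861 ≈ 2799 m/s.
Stage 2: m₀ = 34,040 kg, m_f = 34,040 − 28,000 = 6,040 kg; Δv = 331×9.8×ln(5.636) = 3243.8×1.7291 ≈ 5609 m/s.
Total Δv = 2799 + 5609 = 8408 m/s.

Δv ≈ 8410 m/s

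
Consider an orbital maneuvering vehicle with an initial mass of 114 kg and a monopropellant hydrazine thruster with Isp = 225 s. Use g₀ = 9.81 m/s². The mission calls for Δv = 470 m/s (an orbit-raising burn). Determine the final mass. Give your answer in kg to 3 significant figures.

final mass ≈ 92.1 kg

v_e = Isp · g₀ = 225 × 9.81 = 2207.2 m/s.
Using Δv = v_e ln(m₀/m_f): m₀/m_f = exp(Δv / v_e) = exp(470 / 2207.2) = exp(0.2129) = 1.2373.
m_f = m₀ / 1.2373 = 114 / 1.2373 = 92.1361 kg.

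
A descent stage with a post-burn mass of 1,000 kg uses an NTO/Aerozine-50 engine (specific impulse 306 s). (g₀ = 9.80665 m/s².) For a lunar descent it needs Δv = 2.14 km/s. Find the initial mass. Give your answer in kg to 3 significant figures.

v_e = Isp · g₀ = 306 × 9.80665 = 3000.8 m/s.
Rocket equation: m₀/m_f = exp(Δv / v_e) = exp(2140 / 3000.8) = exp(0.7131) = 2.0404.
m₀ = m_f × 2.0404 = 1,000 × 2.0404 = 2,040.4 kg.

initial mass ≈ 2040 kg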